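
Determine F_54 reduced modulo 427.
358

Matrix identity: Q^n = [[F_(n+1), F_n], [F_n, F_(n-1)]] with Q = [[1,1],[1,0]].
n = 54 = 110110₂. Square-and-multiply, entries mod 427:
Q^1 = [[1,1],[1,0]]
Q^3 = (Q^1)²·Q = [[3,2],[2,1]]
Q^6 = (Q^3)² = [[13,8],[8,5]]
Q^13 = (Q^6)²·Q = [[377,233],[233,144]]
Q^27 = (Q^13)²·Q = [[123,425],[425,125]]
Q^54 = (Q^27)² = [[188,358],[358,257]]
F_54 mod 427 = Q^54[0][1] = 358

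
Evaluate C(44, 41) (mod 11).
0

Using Lucas' theorem:
Write n=44 and k=41 in base 11:
n in base 11: [4, 0]
k in base 11: [3, 8]
C(44,41) mod 11 = ∏ C(n_i, k_i) mod 11
Digit binomials (mod 11): C(4,3) = 4; C(0,8) = 0 (k_i > n_i)
Product: 4 × 0 = 0 ≡ 0 (mod 11)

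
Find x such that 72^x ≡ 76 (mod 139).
129

Baby-step giant-step with step n = ⌈√139⌉ = 12.
Baby steps 72^j mod 139 (j:value) for j=0..11: 0:1, 1:72, 2:41, 3:33, 4:13, 5:102, 6:116, 7:12, 8:30, 9:75, 10:118, 11:17.
Giant-step multiplier: 72^(-12) ≡ 72^(138-12) = 72^126 ≡ 36 (mod 139).
Giant steps γ_i = 76·36^i mod 139: γ_0=76, γ_1=95, γ_2=84, γ_3=105, γ_4=27, γ_5=138, γ_6=103, γ_7=94, γ_8=48, γ_9=60, γ_10=75 (in table at j=9).
x = i·n + j = 10·12 + 9 = 129.
Check: 72^129 ≡ 76 (mod 139).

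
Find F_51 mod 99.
56

Matrix identity: Q^n = [[F_(n+1), F_n], [F_n, F_(n-1)]] with Q = [[1,1],[1,0]].
n = 51 = 110011₂. Square-and-multiply, entries mod 99:
Q^1 = [[1,1],[1,0]]
Q^3 = (Q^1)²·Q = [[3,2],[2,1]]
Q^6 = (Q^3)² = [[13,8],[8,5]]
Q^12 = (Q^6)² = [[35,45],[45,89]]
Q^25 = (Q^12)²·Q = [[19,82],[82,36]]
Q^51 = (Q^25)²·Q = [[12,56],[56,55]]
F_51 mod 99 = Q^51[0][1] = 56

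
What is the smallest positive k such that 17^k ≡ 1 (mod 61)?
60

61 is prime, so ord(17) divides φ(61) = 60.
Divisors of 60: 1, 2, 3, 4, 5, 6, 10, 12, 15, 20, 30, 60.
Repeated squaring: 17^1 ≡ 17, 17^2 ≡ 45, 17^4 ≡ 12, 17^8 ≡ 22, 17^16 ≡ 57, 17^32 ≡ 16 (mod 61).
Test 17^d mod 61 for each divisor d in increasing order:
17^1 ≡ 17
17^2 ≡ 45
17^3 = 17^2·17^1 ≡ 33
17^4 ≡ 12
17^5 = 17^4·17^1 ≡ 21
17^6 = 17^4·17^2 ≡ 52
17^10 = 17^8·17^2 ≡ 14
17^12 = 17^8·17^4 ≡ 20
17^15 = 17^8·17^4·17^2·17^1 ≡ 50
17^20 = 17^16·17^4 ≡ 13
17^30 = 17^16·17^8·17^4·17^2 ≡ 60
17^60 = 17^32·17^16·17^8·17^4 ≡ 1  ← first divisor giving 1
The order is 60.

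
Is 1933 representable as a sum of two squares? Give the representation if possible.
13² + 42² (a=13, b=42)

Factorization: 1933 = 1933
By Fermat: n is sum of two squares iff every prime p ≡ 3 (mod 4) appears to even power.
All primes ≡ 3 (mod 4) appear to even power.
Search a = 0, 1, 2, … for 1933 - a² a perfect square: first hit at a = 13: 1933 - 169 = 1764 = 42².
1933 = 13² + 42² = 169 + 1764 ✓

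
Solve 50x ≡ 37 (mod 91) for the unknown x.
x ≡ 79 (mod 91)

gcd(50, 91) = 1, which divides 37, so solutions exist.
Find 50^(-1) mod 91 by the extended Euclidean algorithm:
91 = 1 × 50 + 41  ⟹  41 = (1)·91 + (-1)·50
50 = 1 × 41 + 9  ⟹  9 = (-1)·91 + (2)·50
41 = 4 × 9 + 5  ⟹  5 = (5)·91 + (-9)·50
9 = 1 × 5 + 4  ⟹  4 = (-6)·91 + (11)·50
5 = 1 × 4 + 1  ⟹  1 = (11)·91 + (-20)·50
So (-20)·50 ≡ 1 (mod 91), i.e. 50^(-1) ≡ -20 ≡ 71 (mod 91).
x ≡ 71 × 37 = 2627 ≡ 79 (mod 91).
Check: 50 × 79 = 3950 ≡ 37 (mod 91).
Unique solution: x ≡ 79 (mod 91)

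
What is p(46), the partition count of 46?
105558

p(n) counts ways to write n as a sum of positive integers (order ignored).
Euler's pentagonal recurrence: p(k) = p(k-1) + p(k-2) - p(k-5) - p(k-7) + p(k-12) + p(k-15) - ... (offsets j(3j∓1)/2, signs ++--, p(0)=1, p(<0)=0).
DP table for k = 0..45: p(0)=1, p(1)=1, p(2)=2, p(3)=3, p(4)=5, p(5)=7, p(6)=11, p(7)=15, p(8)=22, p(9)=30, p(10)=42, p(11)=56, p(12)=77, p(13)=101, p(14)=135, p(15)=176, p(16)=231, p(17)=297, p(18)=385, p(19)=490, p(20)=627, p(21)=792, p(22)=1002, p(23)=1255, p(24)=1575, p(25)=1958, p(26)=2436, p(27)=3010, p(28)=3718, p(29)=4565, p(30)=5604, p(31)=6842, p(32)=8349, p(33)=10143, p(34)=12310, p(35)=14883, p(36)=17977, p(37)=21637, p(38)=26015, p(39)=31185, p(40)=37338, p(41)=44583, p(42)=53174, p(43)=63261, p(44)=75175, p(45)=89134.
Final step: p(46) = p(45) + p(44) - p(41) - p(39) + p(34) + p(31) - p(24) - p(20) + p(11) + p(6)
= 89134 + 75175 - 44583 - 31185 + 12310 + 6842 - 1575 - 627 + 56 + 11
= 105558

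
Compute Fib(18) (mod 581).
260

Matrix identity: Q^n = [[F_(n+1), F_n], [F_n, F_(n-1)]] with Q = [[1,1],[1,0]].
n = 18 = 10010₂. Square-and-multiply, entries mod 581:
Q^1 = [[1,1],[1,0]]
Q^2 = (Q^1)² = [[2,1],[1,1]]
Q^4 = (Q^2)² = [[5,3],[3,2]]
Q^9 = (Q^4)²·Q = [[55,34],[34,21]]
Q^18 = (Q^9)² = [[114,260],[260,435]]
F_18 mod 581 = Q^18[0][1] = 260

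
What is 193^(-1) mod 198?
79

gcd(193, 198) = 1, so the inverse exists.
Extended Euclidean algorithm on (198, 193):
198 = 1 × 193 + 5  ⟹  5 = (1)·198 + (-1)·193
193 = 38 × 5 + 3  ⟹  3 = (-38)·198 + (39)·193
5 = 1 × 3 + 2  ⟹  2 = (39)·198 + (-40)·193
3 = 1 × 2 + 1  ⟹  1 = (-77)·198 + (79)·193
So (79)·193 ≡ 1 (mod 198), i.e. 193^(-1) ≡ 79 (mod 198).
Check: 193 × 79 = 15247 ≡ 1 (mod 198)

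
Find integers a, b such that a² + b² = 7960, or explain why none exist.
Not possible

Factorization: 7960 = 2^3 × 5 × 199
By Fermat: n is sum of two squares iff every prime p ≡ 3 (mod 4) appears to even power.
Prime(s) ≡ 3 (mod 4) with odd exponent: [(199, 1)]
Therefore 7960 cannot be expressed as a² + b².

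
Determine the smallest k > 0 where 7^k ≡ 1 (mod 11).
10

11 is prime, so ord(7) divides φ(11) = 10.
Divisors of 10: 1, 2, 5, 10.
Repeated squaring: 7^1 ≡ 7, 7^2 ≡ 5, 7^4 ≡ 3, 7^8 ≡ 9 (mod 11).
Test 7^d mod 11 for each divisor d in increasing order:
7^1 ≡ 7
7^2 ≡ 5
7^5 = 7^4·7^1 ≡ 10
7^10 = 7^8·7^2 ≡ 1  ← first divisor giving 1
The order is 10.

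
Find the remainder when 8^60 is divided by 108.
28

Repeated squaring. Binary of 60 = 111100.
8^1 ≡ 8 (mod 108); 8^2 ≡ 64 (mod 108); 8^4 ≡ 100 (mod 108); 8^8 ≡ 64 (mod 108); 8^16 ≡ 100 (mod 108); 8^32 ≡ 64 (mod 108)
8^60 = 8^4 × 8^8 × 8^16 × 8^32 ≡ 28 (mod 108)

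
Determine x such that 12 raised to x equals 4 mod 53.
22

Baby-step giant-step with step n = ⌈√53⌉ = 8.
Baby steps 12^j mod 53 (j:value) for j=0..7: 0:1, 1:12, 2:38, 3:32, 4:13, 5:50, 6:17, 7:45.
Giant-step multiplier: 12^(-8) ≡ 12^(52-8) = 12^44 ≡ 16 (mod 53).
Giant steps γ_i = 4·16^i mod 53: γ_0=4, γ_1=11, γ_2=17 (in table at j=6).
x = i·n + j = 2·8 + 6 = 22.
Check: 12^22 ≡ 4 (mod 53).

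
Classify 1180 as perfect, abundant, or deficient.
abundant

Proper divisors of 1180: sum = 1 + 2 + 4 + 5 + 10 + 20 + 59 + 118 + 236 + 295 + 590 = 1340
Since 1340 > 1180, 1180 is abundant.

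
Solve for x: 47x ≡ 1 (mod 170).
123

gcd(47, 170) = 1, so the inverse exists.
Extended Euclidean algorithm on (170, 47):
170 = 3 × 47 + 29  ⟹  29 = (1)·170 + (-3)·47
47 = 1 × 29 + 18  ⟹  18 = (-1)·170 + (4)·47
29 = 1 × 18 + 11  ⟹  11 = (2)·170 + (-7)·47
18 = 1 × 11 + 7  ⟹  7 = (-3)·170 + (11)·47
11 = 1 × 7 + 4  ⟹  4 = (5)·170 + (-18)·47
7 = 1 × 4 + 3  ⟹  3 = (-8)·170 + (29)·47
4 = 1 × 3 + 1  ⟹  1 = (13)·170 + (-47)·47
So (-47)·47 ≡ 1 (mod 170), i.e. 47^(-1) ≡ -47 ≡ 123 (mod 170).
Check: 47 × 123 = 5781 ≡ 1 (mod 170)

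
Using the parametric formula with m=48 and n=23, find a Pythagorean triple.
(1775, 2208, 2833)

Euclid's formula: a = m² - n², b = 2mn, c = m² + n²
m = 48, n = 23
a = 48² - 23² = 2304 - 529 = 1775
b = 2 × 48 × 23 = 2208
c = 48² + 23² = 2304 + 529 = 2833
Verification: 1775² + 2208² = 3150625 + 4875264 = 8025889 = 2833² ✓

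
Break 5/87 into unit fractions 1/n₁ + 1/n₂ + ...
1/18 + 1/522

Greedy algorithm:
5/87: ceiling(87/5) = 18, use 1/18
1/522: ceiling(522/1) = 522, use 1/522
Result: 5/87 = 1/18 + 1/522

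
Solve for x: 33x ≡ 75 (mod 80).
x ≡ 75 (mod 80)

gcd(33, 80) = 1, which divides 75, so solutions exist.
Find 33^(-1) mod 80 by the extended Euclidean algorithm:
80 = 2 × 33 + 14  ⟹  14 = (1)·80 + (-2)·33
33 = 2 × 14 + 5  ⟹  5 = (-2)·80 + (5)·33
14 = 2 × 5 + 4  ⟹  4 = (5)·80 + (-12)·33
5 = 1 × 4 + 1  ⟹  1 = (-7)·80 + (17)·33
So (17)·33 ≡ 1 (mod 80), i.e. 33^(-1) ≡ 17 (mod 80).
x ≡ 17 × 75 = 1275 ≡ 75 (mod 80).
Check: 33 × 75 = 2475 ≡ 75 (mod 80).
Unique solution: x ≡ 75 (mod 80)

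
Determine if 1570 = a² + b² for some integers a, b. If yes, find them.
7² + 39² (a=7, b=39)

Factorization: 1570 = 2 × 5 × 157
By Fermat: n is sum of two squares iff every prime p ≡ 3 (mod 4) appears to even power.
All primes ≡ 3 (mod 4) appear to even power.
Search a = 0, 1, 2, … for 1570 - a² a perfect square: first hit at a = 7: 1570 - 49 = 1521 = 39².
1570 = 7² + 39² = 49 + 1521 ✓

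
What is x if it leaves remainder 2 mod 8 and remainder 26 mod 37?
26

Using Chinese Remainder Theorem:
M = 8 × 37 = 296
M1 = 37, M2 = 8
y1 = 37^(-1) mod 8 = 5
y2 = 8^(-1) mod 37 = 14
x = (2×37×5 + 26×8×14) mod 296 = 26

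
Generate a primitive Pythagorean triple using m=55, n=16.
(2769, 1760, 3281)

Euclid's formula: a = m² - n², b = 2mn, c = m² + n²
m = 55, n = 16
a = 55² - 16² = 3025 - 256 = 2769
b = 2 × 55 × 16 = 1760
c = 55² + 16² = 3025 + 256 = 3281
Verification: 2769² + 1760² = 7667361 + 3097600 = 10764961 = 3281² ✓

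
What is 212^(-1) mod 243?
47

gcd(212, 243) = 1, so the inverse exists.
Extended Euclidean algorithm on (243, 212):
243 = 1 × 212 + 31  ⟹  31 = (1)·243 + (-1)·212
212 = 6 × 31 + 26  ⟹  26 = (-6)·243 + (7)·212
31 = 1 × 26 + 5  ⟹  5 = (7)·243 + (-8)·212
26 = 5 × 5 + 1  ⟹  1 = (-41)·243 + (47)·212
So (47)·212 ≡ 1 (mod 243), i.e. 212^(-1) ≡ 47 (mod 243).
Check: 212 × 47 = 9964 ≡ 1 (mod 243)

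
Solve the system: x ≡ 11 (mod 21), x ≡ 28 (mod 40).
788

Using Chinese Remainder Theorem:
M = 21 × 40 = 840
M1 = 40, M2 = 21
y1 = 40^(-1) mod 21 = 10
y2 = 21^(-1) mod 40 = 21
x = (11×40×10 + 28×21×21) mod 840 = 788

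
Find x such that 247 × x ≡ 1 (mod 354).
43

gcd(247, 354) = 1, so the inverse exists.
Extended Euclidean algorithm on (354, 247):
354 = 1 × 247 + 107  ⟹  107 = (1)·354 + (-1)·247
247 = 2 × 107 + 33  ⟹  33 = (-2)·354 + (3)·247
107 = 3 × 33 + 8  ⟹  8 = (7)·354 + (-10)·247
33 = 4 × 8 + 1  ⟹  1 = (-30)·354 + (43)·247
So (43)·247 ≡ 1 (mod 354), i.e. 247^(-1) ≡ 43 (mod 354).
Check: 247 × 43 = 10621 ≡ 1 (mod 354)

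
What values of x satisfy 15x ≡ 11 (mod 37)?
x ≡ 18 (mod 37)

gcd(15, 37) = 1, which divides 11, so solutions exist.
Find 15^(-1) mod 37 by the extended Euclidean algorithm:
37 = 2 × 15 + 7  ⟹  7 = (1)·37 + (-2)·15
15 = 2 × 7 + 1  ⟹  1 = (-2)·37 + (5)·15
So (5)·15 ≡ 1 (mod 37), i.e. 15^(-1) ≡ 5 (mod 37).
x ≡ 5 × 11 = 55 ≡ 18 (mod 37).
Check: 15 × 18 = 270 ≡ 11 (mod 37).
Unique solution: x ≡ 18 (mod 37)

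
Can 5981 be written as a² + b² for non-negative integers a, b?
50² + 59² (a=50, b=59)

Factorization: 5981 = 5981
By Fermat: n is sum of two squares iff every prime p ≡ 3 (mod 4) appears to even power.
All primes ≡ 3 (mod 4) appear to even power.
Search a = 0, 1, 2, … for 5981 - a² a perfect square: first hit at a = 50: 5981 - 2500 = 3481 = 59².
5981 = 50² + 59² = 2500 + 3481 ✓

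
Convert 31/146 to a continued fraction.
[0; 4, 1, 2, 2, 4]

Euclidean algorithm steps:
31 = 0 × 146 + 31
146 = 4 × 31 + 22
31 = 1 × 22 + 9
22 = 2 × 9 + 4
9 = 2 × 4 + 1
4 = 4 × 1 + 0
Continued fraction: [0; 4, 1, 2, 2, 4]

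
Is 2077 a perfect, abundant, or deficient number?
deficient

Proper divisors of 2077: sum = 1 + 31 + 67 = 99
Since 99 < 2077, 2077 is deficient.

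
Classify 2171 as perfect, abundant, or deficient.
deficient

Proper divisors of 2171: sum = 1 + 13 + 167 = 181
Since 181 < 2171, 2171 is deficient.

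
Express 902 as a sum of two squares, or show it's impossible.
Not possible

Factorization: 902 = 2 × 11 × 41
By Fermat: n is sum of two squares iff every prime p ≡ 3 (mod 4) appears to even power.
Prime(s) ≡ 3 (mod 4) with odd exponent: [(11, 1)]
Therefore 902 cannot be expressed as a² + b².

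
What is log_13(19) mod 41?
39

Baby-step giant-step with step n = ⌈√41⌉ = 7.
Baby steps 13^j mod 41 (j:value) for j=0..6: 0:1, 1:13, 2:5, 3:24, 4:25, 5:38, 6:2.
Giant-step multiplier: 13^(-7) ≡ 13^(40-7) = 13^33 ≡ 30 (mod 41).
Giant steps γ_i = 19·30^i mod 41: γ_0=19, γ_1=37, γ_2=3, γ_3=8, γ_4=35, γ_5=25 (in table at j=4).
x = i·n + j = 5·7 + 4 = 39.
Check: 13^39 ≡ 19 (mod 41).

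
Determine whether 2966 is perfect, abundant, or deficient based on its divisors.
deficient

Proper divisors of 2966: sum = 1 + 2 + 1483 = 1486
Since 1486 < 2966, 2966 is deficient.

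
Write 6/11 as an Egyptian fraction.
1/2 + 1/22

Greedy algorithm:
6/11: ceiling(11/6) = 2, use 1/2
1/22: ceiling(22/1) = 22, use 1/22
Result: 6/11 = 1/2 + 1/22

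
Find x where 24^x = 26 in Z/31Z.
5

Baby-step giant-step with step n = ⌈√31⌉ = 6.
Baby steps 24^j mod 31 (j:value) for j=0..5: 0:1, 1:24, 2:18, 3:29, 4:14, 5:26.
h = 26 is already in the table at j=5, so x = 5.
Check: 24^5 ≡ 26 (mod 31).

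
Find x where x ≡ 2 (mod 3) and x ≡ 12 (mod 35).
47

Using Chinese Remainder Theorem:
M = 3 × 35 = 105
M1 = 35, M2 = 3
y1 = 35^(-1) mod 3 = 2
y2 = 3^(-1) mod 35 = 12
x = (2×35×2 + 12×3×12) mod 105 = 47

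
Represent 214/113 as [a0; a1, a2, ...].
[1; 1, 8, 2, 2, 2]

Euclidean algorithm steps:
214 = 1 × 113 + 101
113 = 1 × 101 + 12
101 = 8 × 12 + 5
12 = 2 × 5 + 2
5 = 2 × 2 + 1
2 = 2 × 1 + 0
Continued fraction: [1; 1, 8, 2, 2, 2]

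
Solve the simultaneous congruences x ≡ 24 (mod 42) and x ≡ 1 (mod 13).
66

Using Chinese Remainder Theorem:
M = 42 × 13 = 546
M1 = 13, M2 = 42
y1 = 13^(-1) mod 42 = 13
y2 = 42^(-1) mod 13 = 9
x = (24×13×13 + 1×42×9) mod 546 = 66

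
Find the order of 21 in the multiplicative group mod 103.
102

103 is prime, so ord(21) divides φ(103) = 102.
Divisors of 102: 1, 2, 3, 6, 17, 34, 51, 102.
Repeated squaring: 21^1 ≡ 21, 21^2 ≡ 29, 21^4 ≡ 17, 21^8 ≡ 83, 21^16 ≡ 91, 21^32 ≡ 41, 21^64 ≡ 33 (mod 103).
Test 21^d mod 103 for each divisor d in increasing order:
21^1 ≡ 21
21^2 ≡ 29
21^3 = 21^2·21^1 ≡ 94
21^6 = 21^4·21^2 ≡ 81
21^17 = 21^16·21^1 ≡ 57
21^34 = 21^32·21^2 ≡ 56
21^51 = 21^32·21^16·21^2·21^1 ≡ 102
21^102 = 21^64·21^32·21^4·21^2 ≡ 1  ← first divisor giving 1
The order is 102.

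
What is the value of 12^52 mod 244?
164

Repeated squaring. Binary of 52 = 110100.
12^1 ≡ 12 (mod 244); 12^2 ≡ 144 (mod 244); 12^4 ≡ 240 (mod 244); 12^8 ≡ 16 (mod 244); 12^16 ≡ 12 (mod 244); 12^32 ≡ 144 (mod 244)
12^52 = 12^4 × 12^16 × 12^32 ≡ 164 (mod 244)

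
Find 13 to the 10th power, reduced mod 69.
16

Repeated squaring. Binary of 10 = 1010.
13^1 ≡ 13 (mod 69); 13^2 ≡ 31 (mod 69); 13^4 ≡ 64 (mod 69); 13^8 ≡ 25 (mod 69)
13^10 = 13^2 × 13^8 ≡ 16 (mod 69)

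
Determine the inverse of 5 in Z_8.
5

gcd(5, 8) = 1, so the inverse exists.
Extended Euclidean algorithm on (8, 5):
8 = 1 × 5 + 3  ⟹  3 = (1)·8 + (-1)·5
5 = 1 × 3 + 2  ⟹  2 = (-1)·8 + (2)·5
3 = 1 × 2 + 1  ⟹  1 = (2)·8 + (-3)·5
So (-3)·5 ≡ 1 (mod 8), i.e. 5^(-1) ≡ -3 ≡ 5 (mod 8).
Check: 5 × 5 = 25 ≡ 1 (mod 8)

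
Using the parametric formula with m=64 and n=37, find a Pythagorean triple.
(2727, 4736, 5465)

Euclid's formula: a = m² - n², b = 2mn, c = m² + n²
m = 64, n = 37
a = 64² - 37² = 4096 - 1369 = 2727
b = 2 × 64 × 37 = 4736
c = 64² + 37² = 4096 + 1369 = 5465
Verification: 2727² + 4736² = 7436529 + 22429696 = 29866225 = 5465² ✓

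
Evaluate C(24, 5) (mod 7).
0

Using Lucas' theorem:
Write n=24 and k=5 in base 7:
n in base 7: [3, 3]
k in base 7: [0, 5]
C(24,5) mod 7 = ∏ C(n_i, k_i) mod 7
Digit binomials (mod 7): C(3,0) = 1; C(3,5) = 0 (k_i > n_i)
Product: 1 × 0 = 0 ≡ 0 (mod 7)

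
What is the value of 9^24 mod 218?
125

Repeated squaring. Binary of 24 = 11000.
9^1 ≡ 9 (mod 218); 9^2 ≡ 81 (mod 218); 9^4 ≡ 21 (mod 218); 9^8 ≡ 5 (mod 218); 9^16 ≡ 25 (mod 218)
9^24 = 9^8 × 9^16 ≡ 125 (mod 218)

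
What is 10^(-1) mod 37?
26

gcd(10, 37) = 1, so the inverse exists.
Extended Euclidean algorithm on (37, 10):
37 = 3 × 10 + 7  ⟹  7 = (1)·37 + (-3)·10
10 = 1 × 7 + 3  ⟹  3 = (-1)·37 + (4)·10
7 = 2 × 3 + 1  ⟹  1 = (3)·37 + (-11)·10
So (-11)·10 ≡ 1 (mod 37), i.e. 10^(-1) ≡ -11 ≡ 26 (mod 37).
Check: 10 × 26 = 260 ≡ 1 (mod 37)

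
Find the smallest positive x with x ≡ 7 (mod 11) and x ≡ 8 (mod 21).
29

Using Chinese Remainder Theorem:
M = 11 × 21 = 231
M1 = 21, M2 = 11
y1 = 21^(-1) mod 11 = 10
y2 = 11^(-1) mod 21 = 2
x = (7×21×10 + 8×11×2) mod 231 = 29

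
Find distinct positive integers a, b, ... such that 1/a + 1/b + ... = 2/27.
1/14 + 1/378

Greedy algorithm:
2/27: ceiling(27/2) = 14, use 1/14
1/378: ceiling(378/1) = 378, use 1/378
Result: 2/27 = 1/14 + 1/378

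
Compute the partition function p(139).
13610949895

p(n) counts ways to write n as a sum of positive integers (order ignored).
Euler's pentagonal recurrence: p(k) = p(k-1) + p(k-2) - p(k-5) - p(k-7) + p(k-12) + p(k-15) - ... (offsets j(3j∓1)/2, signs ++--, p(0)=1, p(<0)=0).
DP table for k = 0..138: p(0)=1, p(1)=1, p(2)=2, p(3)=3, p(4)=5, p(5)=7, p(6)=11, p(7)=15, p(8)=22, p(9)=30, p(10)=42, p(11)=56, p(12)=77, p(13)=101, p(14)=135, p(15)=176, p(16)=231, p(17)=297, p(18)=385, p(19)=490, p(20)=627, p(21)=792, p(22)=1002, p(23)=1255, p(24)=1575, p(25)=1958, p(26)=2436, p(27)=3010, p(28)=3718, p(29)=4565, p(30)=5604, p(31)=6842, p(32)=8349, p(33)=10143, p(34)=12310, p(35)=14883, p(36)=17977, p(37)=21637, p(38)=26015, p(39)=31185, p(40)=37338, p(41)=44583, p(42)=53174, p(43)=63261, p(44)=75175, p(45)=89134, p(46)=105558, p(47)=124754, p(48)=147273, p(49)=173525, p(50)=204226, p(51)=239943, p(52)=281589, p(53)=329931, p(54)=386155, p(55)=451276, p(56)=526823, p(57)=614154, p(58)=715220, p(59)=831820, p(60)=966467, p(61)=1121505, p(62)=1300156, p(63)=1505499, p(64)=1741630, p(65)=2012558, p(66)=2323520, p(67)=2679689, p(68)=3087735, p(69)=3554345, p(70)=4087968, p(71)=4697205, p(72)=5392783, p(73)=6185689, p(74)=7089500, p(75)=8118264, p(76)=9289091, p(77)=10619863, p(78)=12132164, p(79)=13848650, p(80)=15796476, p(81)=18004327, p(82)=20506255, p(83)=23338469, p(84)=26543660, p(85)=30167357, p(86)=34262962, p(87)=38887673, p(88)=44108109, p(89)=49995925, p(90)=56634173, p(91)=64112359, p(92)=72533807, p(93)=82010177, p(94)=92669720, p(95)=104651419, p(96)=118114304, p(97)=133230930, p(98)=150198136, p(99)=169229875, p(100)=190569292, p(101)=214481126, p(102)=241265379, p(103)=271248950, p(104)=304801365, p(105)=342325709, p(106)=384276336, p(107)=431149389, p(108)=483502844, p(109)=541946240, p(110)=607163746, p(111)=679903203, p(112)=761002156, p(113)=851376628, p(114)=952050665, p(115)=1064144451, p(116)=1188908248, p(117)=1327710076, p(118)=1482074143, p(119)=1653668665, p(120)=1844349560, p(121)=2056148051, p(122)=2291320912, p(123)=2552338241, p(124)=2841940500, p(125)=3163127352, p(126)=3519222692, p(127)=3913864295, p(128)=4351078600, p(129)=4835271870, p(130)=5371315400, p(131)=5964539504, p(132)=6620830889, p(133)=7346629512, p(134)=8149040695, p(135)=9035836076, p(136)=10015581680, p(137)=11097645016, p(138)=12292341831.
Final step: p(139) = p(138) + p(137) - p(134) - p(132) + p(127) + p(124) - p(117) - p(113) + p(104) + p(99) - p(88) - p(82) + p(69) + p(62) - p(47) - p(39) + p(22) + p(13)
= 12292341831 + 11097645016 - 8149040695 - 6620830889 + 3913864295 + 2841940500 - 1327710076 - 851376628 + 304801365 + 169229875 - 44108109 - 20506255 + 3554345 + 1300156 - 124754 - 31185 + 1002 + 101
= 13610949895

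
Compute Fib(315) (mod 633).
185

Matrix identity: Q^n = [[F_(n+1), F_n], [F_n, F_(n-1)]] with Q = [[1,1],[1,0]].
n = 315 = 100111011₂. Square-and-multiply, entries mod 633:
Q^1 = [[1,1],[1,0]]
Q^2 = (Q^1)² = [[2,1],[1,1]]
Q^4 = (Q^2)² = [[5,3],[3,2]]
Q^9 = (Q^4)²·Q = [[55,34],[34,21]]
Q^19 = (Q^9)²·Q = [[435,383],[383,52]]
Q^39 = (Q^19)²·Q = [[210,424],[424,419]]
Q^78 = (Q^39)² = [[427,203],[203,224]]
Q^157 = (Q^78)²·Q = [[578,89],[89,489]]
Q^315 = (Q^157)²·Q = [[198,185],[185,13]]
F_315 mod 633 = Q^315[0][1] = 185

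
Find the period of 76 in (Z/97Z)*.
96

97 is prime, so ord(76) divides φ(97) = 96.
Divisors of 96: 1, 2, 3, 4, 6, 8, 12, 16, 24, 32, 48, 96.
Repeated squaring: 76^1 ≡ 76, 76^2 ≡ 53, 76^4 ≡ 93, 76^8 ≡ 16, 76^16 ≡ 62, 76^32 ≡ 61, 76^64 ≡ 35 (mod 97).
Test 76^d mod 97 for each divisor d in increasing order:
76^1 ≡ 76
76^2 ≡ 53
76^3 = 76^2·76^1 ≡ 51
76^4 ≡ 93
76^6 = 76^4·76^2 ≡ 79
76^8 ≡ 16
76^12 = 76^8·76^4 ≡ 33
76^16 ≡ 62
76^24 = 76^16·76^8 ≡ 22
76^32 ≡ 61
76^48 = 76^32·76^16 ≡ 96
76^96 = 76^64·76^32 ≡ 1  ← first divisor giving 1
The order is 96.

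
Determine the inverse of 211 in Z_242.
39

gcd(211, 242) = 1, so the inverse exists.
Extended Euclidean algorithm on (242, 211):
242 = 1 × 211 + 31  ⟹  31 = (1)·242 + (-1)·211
211 = 6 × 31 + 25  ⟹  25 = (-6)·242 + (7)·211
31 = 1 × 25 + 6  ⟹  6 = (7)·242 + (-8)·211
25 = 4 × 6 + 1  ⟹  1 = (-34)·242 + (39)·211
So (39)·211 ≡ 1 (mod 242), i.e. 211^(-1) ≡ 39 (mod 242).
Check: 211 × 39 = 8229 ≡ 1 (mod 242)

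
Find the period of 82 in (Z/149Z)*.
74

149 is prime, so ord(82) divides φ(149) = 148.
Divisors of 148: 1, 2, 4, 37, 74, 148.
Repeated squaring: 82^1 ≡ 82, 82^2 ≡ 19, 82^4 ≡ 63, 82^8 ≡ 95, 82^16 ≡ 85, 82^32 ≡ 73, 82^64 ≡ 114, 82^128 ≡ 33 (mod 149).
Test 82^d mod 149 for each divisor d in increasing order:
82^1 ≡ 82
82^2 ≡ 19
82^4 ≡ 63
82^37 = 82^32·82^4·82^1 ≡ 148
82^74 = 82^64·82^8·82^2 ≡ 1  ← first divisor giving 1
The order is 74.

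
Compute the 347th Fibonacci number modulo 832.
505

Matrix identity: Q^n = [[F_(n+1), F_n], [F_n, F_(n-1)]] with Q = [[1,1],[1,0]].
n = 347 = 101011011₂. Square-and-multiply, entries mod 832:
Q^1 = [[1,1],[1,0]]
Q^2 = (Q^1)² = [[2,1],[1,1]]
Q^5 = (Q^2)²·Q = [[8,5],[5,3]]
Q^10 = (Q^5)² = [[89,55],[55,34]]
Q^21 = (Q^10)²·Q = [[239,130],[130,109]]
Q^43 = (Q^21)²·Q = [[285,805],[805,312]]
Q^86 = (Q^43)² = [[418,521],[521,729]]
Q^173 = (Q^86)²·Q = [[424,213],[213,211]]
Q^347 = (Q^173)²·Q = [[144,505],[505,471]]
F_347 mod 832 = Q^347[0][1] = 505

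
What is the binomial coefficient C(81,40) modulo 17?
11

Using Lucas' theorem:
Write n=81 and k=40 in base 17:
n in base 17: [4, 13]
k in base 17: [2, 6]
C(81,40) mod 17 = ∏ C(n_i, k_i) mod 17
Digit binomials (mod 17): C(4,2) = 6; C(13,6) = 1716 ≡ 16
Product: 6 × 16 = 96 ≡ 11 (mod 17)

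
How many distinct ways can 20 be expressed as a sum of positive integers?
627

p(n) counts ways to write n as a sum of positive integers (order ignored).
Euler's pentagonal recurrence: p(k) = p(k-1) + p(k-2) - p(k-5) - p(k-7) + p(k-12) + p(k-15) - ... (offsets j(3j∓1)/2, signs ++--, p(0)=1, p(<0)=0).
DP table for k = 0..19: p(0)=1, p(1)=1, p(2)=2, p(3)=3, p(4)=5, p(5)=7, p(6)=11, p(7)=15, p(8)=22, p(9)=30, p(10)=42, p(11)=56, p(12)=77, p(13)=101, p(14)=135, p(15)=176, p(16)=231, p(17)=297, p(18)=385, p(19)=490.
Final step: p(20) = p(19) + p(18) - p(15) - p(13) + p(8) + p(5)
= 490 + 385 - 176 - 101 + 22 + 7
= 627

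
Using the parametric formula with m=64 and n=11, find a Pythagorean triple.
(3975, 1408, 4217)

Euclid's formula: a = m² - n², b = 2mn, c = m² + n²
m = 64, n = 11
a = 64² - 11² = 4096 - 121 = 3975
b = 2 × 64 × 11 = 1408
c = 64² + 11² = 4096 + 121 = 4217
Verification: 3975² + 1408² = 15800625 + 1982464 = 17783089 = 4217² ✓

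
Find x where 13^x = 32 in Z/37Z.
7

Baby-step giant-step with step n = ⌈√37⌉ = 7.
Baby steps 13^j mod 37 (j:value) for j=0..6: 0:1, 1:13, 2:21, 3:14, 4:34, 5:35, 6:11.
Giant-step multiplier: 13^(-7) ≡ 13^(36-7) = 13^29 ≡ 22 (mod 37).
Giant steps γ_i = 32·22^i mod 37: γ_0=32, γ_1=1 (in table at j=0).
x = i·n + j = 1·7 + 0 = 7.
Check: 13^7 ≡ 32 (mod 37).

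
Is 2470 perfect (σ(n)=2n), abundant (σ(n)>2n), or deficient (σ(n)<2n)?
abundant

Proper divisors of 2470: sum = 1 + 2 + 5 + 10 + 13 + 19 + 26 + 38 + 65 + 95 + 130 + 190 + 247 + 494 + 1235 = 2570
Since 2570 > 2470, 2470 is abundant.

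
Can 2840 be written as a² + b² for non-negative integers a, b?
Not possible

Factorization: 2840 = 2^3 × 5 × 71
By Fermat: n is sum of two squares iff every prime p ≡ 3 (mod 4) appears to even power.
Prime(s) ≡ 3 (mod 4) with odd exponent: [(71, 1)]
Therefore 2840 cannot be expressed as a² + b².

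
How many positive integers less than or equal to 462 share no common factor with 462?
120

462 = 2 × 3 × 7 × 11
φ(n) = n × ∏(1 - 1/p) for each prime p dividing n
φ(462) = 462 × (1 - 1/2) × (1 - 1/3) × (1 - 1/7) × (1 - 1/11) = 120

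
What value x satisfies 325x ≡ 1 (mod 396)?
145

gcd(325, 396) = 1, so the inverse exists.
Extended Euclidean algorithm on (396, 325):
396 = 1 × 325 + 71  ⟹  71 = (1)·396 + (-1)·325
325 = 4 × 71 + 41  ⟹  41 = (-4)·396 + (5)·325
71 = 1 × 41 + 30  ⟹  30 = (5)·396 + (-6)·325
41 = 1 × 30 + 11  ⟹  11 = (-9)·396 + (11)·325
30 = 2 × 11 + 8  ⟹  8 = (23)·396 + (-28)·325
11 = 1 × 8 + 3  ⟹  3 = (-32)·396 + (39)·325
8 = 2 × 3 + 2  ⟹  2 = (87)·396 + (-106)·325
3 = 1 × 2 + 1  ⟹  1 = (-119)·396 + (145)·325
So (145)·325 ≡ 1 (mod 396), i.e. 325^(-1) ≡ 145 (mod 396).
Check: 325 × 145 = 47125 ≡ 1 (mod 396)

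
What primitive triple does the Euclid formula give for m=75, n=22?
(5141, 3300, 6109)

Euclid's formula: a = m² - n², b = 2mn, c = m² + n²
m = 75, n = 22
a = 75² - 22² = 5625 - 484 = 5141
b = 2 × 75 × 22 = 3300
c = 75² + 22² = 5625 + 484 = 6109
Verification: 5141² + 3300² = 26429881 + 10890000 = 37319881 = 6109² ✓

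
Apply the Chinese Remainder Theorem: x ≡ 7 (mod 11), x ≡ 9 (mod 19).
161

Using Chinese Remainder Theorem:
M = 11 × 19 = 209
M1 = 19, M2 = 11
y1 = 19^(-1) mod 11 = 7
y2 = 11^(-1) mod 19 = 7
x = (7×19×7 + 9×11×7) mod 209 = 161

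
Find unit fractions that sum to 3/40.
1/14 + 1/280

Greedy algorithm:
3/40: ceiling(40/3) = 14, use 1/14
1/280: ceiling(280/1) = 280, use 1/280
Result: 3/40 = 1/14 + 1/280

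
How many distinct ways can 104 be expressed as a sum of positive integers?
304801365

p(n) counts ways to write n as a sum of positive integers (order ignored).
Euler's pentagonal recurrence: p(k) = p(k-1) + p(k-2) - p(k-5) - p(k-7) + p(k-12) + p(k-15) - ... (offsets j(3j∓1)/2, signs ++--, p(0)=1, p(<0)=0).
DP table for k = 0..103: p(0)=1, p(1)=1, p(2)=2, p(3)=3, p(4)=5, p(5)=7, p(6)=11, p(7)=15, p(8)=22, p(9)=30, p(10)=42, p(11)=56, p(12)=77, p(13)=101, p(14)=135, p(15)=176, p(16)=231, p(17)=297, p(18)=385, p(19)=490, p(20)=627, p(21)=792, p(22)=1002, p(23)=1255, p(24)=1575, p(25)=1958, p(26)=2436, p(27)=3010, p(28)=3718, p(29)=4565, p(30)=5604, p(31)=6842, p(32)=8349, p(33)=10143, p(34)=12310, p(35)=14883, p(36)=17977, p(37)=21637, p(38)=26015, p(39)=31185, p(40)=37338, p(41)=44583, p(42)=53174, p(43)=63261, p(44)=75175, p(45)=89134, p(46)=105558, p(47)=124754, p(48)=147273, p(49)=173525, p(50)=204226, p(51)=239943, p(52)=281589, p(53)=329931, p(54)=386155, p(55)=451276, p(56)=526823, p(57)=614154, p(58)=715220, p(59)=831820, p(60)=966467, p(61)=1121505, p(62)=1300156, p(63)=1505499, p(64)=1741630, p(65)=2012558, p(66)=2323520, p(67)=2679689, p(68)=3087735, p(69)=3554345, p(70)=4087968, p(71)=4697205, p(72)=5392783, p(73)=6185689, p(74)=7089500, p(75)=8118264, p(76)=9289091, p(77)=10619863, p(78)=12132164, p(79)=13848650, p(80)=15796476, p(81)=18004327, p(82)=20506255, p(83)=23338469, p(84)=26543660, p(85)=30167357, p(86)=34262962, p(87)=38887673, p(88)=44108109, p(89)=49995925, p(90)=56634173, p(91)=64112359, p(92)=72533807, p(93)=82010177, p(94)=92669720, p(95)=104651419, p(96)=118114304, p(97)=133230930, p(98)=150198136, p(99)=169229875, p(100)=190569292, p(101)=214481126, p(102)=241265379, p(103)=271248950.
Final step: p(104) = p(103) + p(102) - p(99) - p(97) + p(92) + p(89) - p(82) - p(78) + p(69) + p(64) - p(53) - p(47) + p(34) + p(27) - p(12) - p(4)
= 271248950 + 241265379 - 169229875 - 133230930 + 72533807 + 49995925 - 20506255 - 12132164 + 3554345 + 1741630 - 329931 - 124754 + 12310 + 3010 - 77 - 5
= 304801365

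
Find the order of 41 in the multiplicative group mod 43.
7

43 is prime, so ord(41) divides φ(43) = 42.
Divisors of 42: 1, 2, 3, 6, 7, 14, 21, 42.
Repeated squaring: 41^1 ≡ 41, 41^2 ≡ 4, 41^4 ≡ 16, 41^8 ≡ 41, 41^16 ≡ 4, 41^32 ≡ 16 (mod 43).
Test 41^d mod 43 for each divisor d in increasing order:
41^1 ≡ 41
41^2 ≡ 4
41^3 = 41^2·41^1 ≡ 35
41^6 = 41^4·41^2 ≡ 21
41^7 = 41^4·41^2·41^1 ≡ 1  ← first divisor giving 1
The order is 7.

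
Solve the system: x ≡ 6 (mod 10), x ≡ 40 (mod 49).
236

Using Chinese Remainder Theorem:
M = 10 × 49 = 490
M1 = 49, M2 = 10
y1 = 49^(-1) mod 10 = 9
y2 = 10^(-1) mod 49 = 5
x = (6×49×9 + 40×10×5) mod 490 = 236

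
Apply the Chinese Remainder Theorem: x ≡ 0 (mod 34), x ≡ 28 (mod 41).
1258

Using Chinese Remainder Theorem:
M = 34 × 41 = 1394
M1 = 41, M2 = 34
y1 = 41^(-1) mod 34 = 5
y2 = 34^(-1) mod 41 = 35
x = (0×41×5 + 28×34×35) mod 1394 = 1258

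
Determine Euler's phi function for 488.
240

488 = 2^3 × 61
φ(n) = n × ∏(1 - 1/p) for each prime p dividing n
φ(488) = 488 × (1 - 1/2) × (1 - 1/61) = 240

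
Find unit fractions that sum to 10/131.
1/14 + 1/204 + 1/187068

Greedy algorithm:
10/131: ceiling(131/10) = 14, use 1/14
9/1834: ceiling(1834/9) = 204, use 1/204
1/187068: ceiling(187068/1) = 187068, use 1/187068
Result: 10/131 = 1/14 + 1/204 + 1/187068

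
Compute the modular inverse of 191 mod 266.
39

gcd(191, 266) = 1, so the inverse exists.
Extended Euclidean algorithm on (266, 191):
266 = 1 × 191 + 75  ⟹  75 = (1)·266 + (-1)·191
191 = 2 × 75 + 41  ⟹  41 = (-2)·266 + (3)·191
75 = 1 × 41 + 34  ⟹  34 = (3)·266 + (-4)·191
41 = 1 × 34 + 7  ⟹  7 = (-5)·266 + (7)·191
34 = 4 × 7 + 6  ⟹  6 = (23)·266 + (-32)·191
7 = 1 × 6 + 1  ⟹  1 = (-28)·266 + (39)·191
So (39)·191 ≡ 1 (mod 266), i.e. 191^(-1) ≡ 39 (mod 266).
Check: 191 × 39 = 7449 ≡ 1 (mod 266)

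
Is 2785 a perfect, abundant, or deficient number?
deficient

Proper divisors of 2785: sum = 1 + 5 + 557 = 563
Since 563 < 2785, 2785 is deficient.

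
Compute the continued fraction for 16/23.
[0; 1, 2, 3, 2]

Euclidean algorithm steps:
16 = 0 × 23 + 16
23 = 1 × 16 + 7
16 = 2 × 7 + 2
7 = 3 × 2 + 1
2 = 2 × 1 + 0
Continued fraction: [0; 1, 2, 3, 2]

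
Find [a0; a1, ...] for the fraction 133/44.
[3; 44]

Euclidean algorithm steps:
133 = 3 × 44 + 1
44 = 44 × 1 + 0
Continued fraction: [3; 44]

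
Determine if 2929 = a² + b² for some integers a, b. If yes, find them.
15² + 52² (a=15, b=52)

Factorization: 2929 = 29 × 101
By Fermat: n is sum of two squares iff every prime p ≡ 3 (mod 4) appears to even power.
All primes ≡ 3 (mod 4) appear to even power.
Search a = 0, 1, 2, … for 2929 - a² a perfect square: first hit at a = 15: 2929 - 225 = 2704 = 52².
2929 = 15² + 52² = 225 + 2704 ✓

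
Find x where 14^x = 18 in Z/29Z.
3

Baby-step giant-step with step n = ⌈√29⌉ = 6.
Baby steps 14^j mod 29 (j:value) for j=0..5: 0:1, 1:14, 2:22, 3:18, 4:20, 5:19.
h = 18 is already in the table at j=3, so x = 3.
Check: 14^3 ≡ 18 (mod 29).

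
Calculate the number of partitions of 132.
6620830889

p(n) counts ways to write n as a sum of positive integers (order ignored).
Euler's pentagonal recurrence: p(k) = p(k-1) + p(k-2) - p(k-5) - p(k-7) + p(k-12) + p(k-15) - ... (offsets j(3j∓1)/2, signs ++--, p(0)=1, p(<0)=0).
DP table for k = 0..131: p(0)=1, p(1)=1, p(2)=2, p(3)=3, p(4)=5, p(5)=7, p(6)=11, p(7)=15, p(8)=22, p(9)=30, p(10)=42, p(11)=56, p(12)=77, p(13)=101, p(14)=135, p(15)=176, p(16)=231, p(17)=297, p(18)=385, p(19)=490, p(20)=627, p(21)=792, p(22)=1002, p(23)=1255, p(24)=1575, p(25)=1958, p(26)=2436, p(27)=3010, p(28)=3718, p(29)=4565, p(30)=5604, p(31)=6842, p(32)=8349, p(33)=10143, p(34)=12310, p(35)=14883, p(36)=17977, p(37)=21637, p(38)=26015, p(39)=31185, p(40)=37338, p(41)=44583, p(42)=53174, p(43)=63261, p(44)=75175, p(45)=89134, p(46)=105558, p(47)=124754, p(48)=147273, p(49)=173525, p(50)=204226, p(51)=239943, p(52)=281589, p(53)=329931, p(54)=386155, p(55)=451276, p(56)=526823, p(57)=614154, p(58)=715220, p(59)=831820, p(60)=966467, p(61)=1121505, p(62)=1300156, p(63)=1505499, p(64)=1741630, p(65)=2012558, p(66)=2323520, p(67)=2679689, p(68)=3087735, p(69)=3554345, p(70)=4087968, p(71)=4697205, p(72)=5392783, p(73)=6185689, p(74)=7089500, p(75)=8118264, p(76)=9289091, p(77)=10619863, p(78)=12132164, p(79)=13848650, p(80)=15796476, p(81)=18004327, p(82)=20506255, p(83)=23338469, p(84)=26543660, p(85)=30167357, p(86)=34262962, p(87)=38887673, p(88)=44108109, p(89)=49995925, p(90)=56634173, p(91)=64112359, p(92)=72533807, p(93)=82010177, p(94)=92669720, p(95)=104651419, p(96)=118114304, p(97)=133230930, p(98)=150198136, p(99)=169229875, p(100)=190569292, p(101)=214481126, p(102)=241265379, p(103)=271248950, p(104)=304801365, p(105)=342325709, p(106)=384276336, p(107)=431149389, p(108)=483502844, p(109)=541946240, p(110)=607163746, p(111)=679903203, p(112)=761002156, p(113)=851376628, p(114)=952050665, p(115)=1064144451, p(116)=1188908248, p(117)=1327710076, p(118)=1482074143, p(119)=1653668665, p(120)=1844349560, p(121)=2056148051, p(122)=2291320912, p(123)=2552338241, p(124)=2841940500, p(125)=3163127352, p(126)=3519222692, p(127)=3913864295, p(128)=4351078600, p(129)=4835271870, p(130)=5371315400, p(131)=5964539504.
Final step: p(132) = p(131) + p(130) - p(127) - p(125) + p(120) + p(117) - p(110) - p(106) + p(97) + p(92) - p(81) - p(75) + p(62) + p(55) - p(40) - p(32) + p(15) + p(6)
= 5964539504 + 5371315400 - 3913864295 - 3163127352 + 1844349560 + 1327710076 - 607163746 - 384276336 + 133230930 + 72533807 - 18004327 - 8118264 + 1300156 + 451276 - 37338 - 8349 + 176 + 11
= 6620830889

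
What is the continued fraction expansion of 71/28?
[2; 1, 1, 6, 2]

Euclidean algorithm steps:
71 = 2 × 28 + 15
28 = 1 × 15 + 13
15 = 1 × 13 + 2
13 = 6 × 2 + 1
2 = 2 × 1 + 0
Continued fraction: [2; 1, 1, 6, 2]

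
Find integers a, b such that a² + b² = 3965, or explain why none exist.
11² + 62² (a=11, b=62)

Factorization: 3965 = 5 × 13 × 61
By Fermat: n is sum of two squares iff every prime p ≡ 3 (mod 4) appears to even power.
All primes ≡ 3 (mod 4) appear to even power.
Search a = 0, 1, 2, … for 3965 - a² a perfect square: first hit at a = 11: 3965 - 121 = 3844 = 62².
3965 = 11² + 62² = 121 + 3844 ✓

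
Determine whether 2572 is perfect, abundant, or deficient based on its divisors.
deficient

Proper divisors of 2572: sum = 1 + 2 + 4 + 643 + 1286 = 1936
Since 1936 < 2572, 2572 is deficient.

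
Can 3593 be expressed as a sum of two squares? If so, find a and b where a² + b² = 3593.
28² + 53² (a=28, b=53)

Factorization: 3593 = 3593
By Fermat: n is sum of two squares iff every prime p ≡ 3 (mod 4) appears to even power.
All primes ≡ 3 (mod 4) appear to even power.
Search a = 0, 1, 2, … for 3593 - a² a perfect square: first hit at a = 28: 3593 - 784 = 2809 = 53².
3593 = 28² + 53² = 784 + 2809 ✓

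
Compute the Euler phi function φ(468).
144

468 = 2^2 × 3^2 × 13
φ(n) = n × ∏(1 - 1/p) for each prime p dividing n
φ(468) = 468 × (1 - 1/2) × (1 - 1/3) × (1 - 1/13) = 144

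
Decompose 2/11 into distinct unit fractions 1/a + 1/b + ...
1/6 + 1/66

Greedy algorithm:
2/11: ceiling(11/2) = 6, use 1/6
1/66: ceiling(66/1) = 66, use 1/66
Result: 2/11 = 1/6 + 1/66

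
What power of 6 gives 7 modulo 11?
3

Baby-step giant-step with step n = ⌈√11⌉ = 4.
Baby steps 6^j mod 11 (j:value) for j=0..3: 0:1, 1:6, 2:3, 3:7.
h = 7 is already in the table at j=3, so x = 3.
Check: 6^3 ≡ 7 (mod 11).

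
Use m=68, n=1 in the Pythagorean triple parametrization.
(4623, 136, 4625)

Euclid's formula: a = m² - n², b = 2mn, c = m² + n²
m = 68, n = 1
a = 68² - 1² = 4624 - 1 = 4623
b = 2 × 68 × 1 = 136
c = 68² + 1² = 4624 + 1 = 4625
Verification: 4623² + 136² = 21372129 + 18496 = 21390625 = 4625² ✓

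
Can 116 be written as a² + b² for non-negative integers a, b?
4² + 10² (a=4, b=10)

Factorization: 116 = 2^2 × 29
By Fermat: n is sum of two squares iff every prime p ≡ 3 (mod 4) appears to even power.
All primes ≡ 3 (mod 4) appear to even power.
Search a = 0, 1, 2, … for 116 - a² a perfect square: first hit at a = 4: 116 - 16 = 100 = 10².
116 = 4² + 10² = 16 + 100 ✓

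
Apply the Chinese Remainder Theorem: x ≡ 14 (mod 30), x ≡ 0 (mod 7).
14

Using Chinese Remainder Theorem:
M = 30 × 7 = 210
M1 = 7, M2 = 30
y1 = 7^(-1) mod 30 = 13
y2 = 30^(-1) mod 7 = 4
x = (14×7×13 + 0×30×4) mod 210 = 14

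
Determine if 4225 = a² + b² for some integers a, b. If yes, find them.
0² + 65² (a=0, b=65)

Factorization: 4225 = 5^2 × 13^2
By Fermat: n is sum of two squares iff every prime p ≡ 3 (mod 4) appears to even power.
All primes ≡ 3 (mod 4) appear to even power.
Search a = 0, 1, 2, … for 4225 - a² a perfect square: first hit at a = 0: 4225 - 0 = 4225 = 65².
4225 = 0² + 65² = 0 + 4225 ✓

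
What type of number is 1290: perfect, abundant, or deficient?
abundant

Proper divisors of 1290: sum = 1 + 2 + 3 + 5 + 6 + 10 + 15 + 30 + 43 + 86 + 129 + 215 + 258 + 430 + 645 = 1878
Since 1878 > 1290, 1290 is abundant.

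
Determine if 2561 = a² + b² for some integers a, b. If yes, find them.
25² + 44² (a=25, b=44)

Factorization: 2561 = 13 × 197
By Fermat: n is sum of two squares iff every prime p ≡ 3 (mod 4) appears to even power.
All primes ≡ 3 (mod 4) appear to even power.
Search a = 0, 1, 2, … for 2561 - a² a perfect square: first hit at a = 25: 2561 - 625 = 1936 = 44².
2561 = 25² + 44² = 625 + 1936 ✓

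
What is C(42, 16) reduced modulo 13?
3

Using Lucas' theorem:
Write n=42 and k=16 in base 13:
n in base 13: [3, 3]
k in base 13: [1, 3]
C(42,16) mod 13 = ∏ C(n_i, k_i) mod 13
Digit binomials (mod 13): C(3,1) = 3; C(3,3) = 1
Product: 3 × 1 = 3 ≡ 3 (mod 13)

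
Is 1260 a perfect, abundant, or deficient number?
abundant

Proper divisors of 1260: sum = 1 + 2 + 3 + 4 + 5 + 6 + 7 + 9 + ... + 252 + 315 + 420 + 630 (35 divisors) = 3108
Since 3108 > 1260, 1260 is abundant.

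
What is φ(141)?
92

141 = 3 × 47
φ(n) = n × ∏(1 - 1/p) for each prime p dividing n
φ(141) = 141 × (1 - 1/3) × (1 - 1/47) = 92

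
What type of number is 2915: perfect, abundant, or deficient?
deficient

Proper divisors of 2915: sum = 1 + 5 + 11 + 53 + 55 + 265 + 583 = 973
Since 973 < 2915, 2915 is deficient.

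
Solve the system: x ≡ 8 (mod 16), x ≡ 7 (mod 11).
40

Using Chinese Remainder Theorem:
M = 16 × 11 = 176
M1 = 11, M2 = 16
y1 = 11^(-1) mod 16 = 3
y2 = 16^(-1) mod 11 = 9
x = (8×11×3 + 7×16×9) mod 176 = 40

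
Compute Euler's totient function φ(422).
210

422 = 2 × 211
φ(n) = n × ∏(1 - 1/p) for each prime p dividing n
φ(422) = 422 × (1 - 1/2) × (1 - 1/211) = 210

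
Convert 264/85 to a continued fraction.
[3; 9, 2, 4]

Euclidean algorithm steps:
264 = 3 × 85 + 9
85 = 9 × 9 + 4
9 = 2 × 4 + 1
4 = 4 × 1 + 0
Continued fraction: [3; 9, 2, 4]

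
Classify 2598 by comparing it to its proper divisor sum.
abundant

Proper divisors of 2598: sum = 1 + 2 + 3 + 6 + 433 + 866 + 1299 = 2610
Since 2610 > 2598, 2598 is abundant.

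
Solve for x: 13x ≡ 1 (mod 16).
5

gcd(13, 16) = 1, so the inverse exists.
Extended Euclidean algorithm on (16, 13):
16 = 1 × 13 + 3  ⟹  3 = (1)·16 + (-1)·13
13 = 4 × 3 + 1  ⟹  1 = (-4)·16 + (5)·13
So (5)·13 ≡ 1 (mod 16), i.e. 13^(-1) ≡ 5 (mod 16).
Check: 13 × 5 = 65 ≡ 1 (mod 16)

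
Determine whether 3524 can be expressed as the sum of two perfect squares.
32² + 50² (a=32, b=50)

Factorization: 3524 = 2^2 × 881
By Fermat: n is sum of two squares iff every prime p ≡ 3 (mod 4) appears to even power.
All primes ≡ 3 (mod 4) appear to even power.
Search a = 0, 1, 2, … for 3524 - a² a perfect square: first hit at a = 32: 3524 - 1024 = 2500 = 50².
3524 = 32² + 50² = 1024 + 2500 ✓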